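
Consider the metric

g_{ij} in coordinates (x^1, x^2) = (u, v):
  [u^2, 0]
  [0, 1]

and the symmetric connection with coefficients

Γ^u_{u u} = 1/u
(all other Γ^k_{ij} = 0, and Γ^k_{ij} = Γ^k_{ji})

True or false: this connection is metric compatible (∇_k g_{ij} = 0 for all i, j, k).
Using ∇_k g_{ij} = ∂_k g_{ij} - Γ^m_{ki} g_{mj} - Γ^m_{kj} g_{im}:
e.g. ∇_u g_{uu} = (2*u) - (u) - (u) = 0
Every component ∇_k g_{ij} vanishes: the connection is metric compatible.
True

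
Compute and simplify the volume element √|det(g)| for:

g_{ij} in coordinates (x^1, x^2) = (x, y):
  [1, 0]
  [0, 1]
det(g) = 1
√|det(g)| = 1
Volume element: dV = 1 dx dy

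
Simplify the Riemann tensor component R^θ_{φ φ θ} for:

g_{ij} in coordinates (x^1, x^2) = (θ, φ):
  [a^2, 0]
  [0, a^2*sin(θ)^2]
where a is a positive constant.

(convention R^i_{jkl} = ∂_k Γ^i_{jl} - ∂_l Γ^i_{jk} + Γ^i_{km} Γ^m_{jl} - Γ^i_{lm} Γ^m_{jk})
Non-zero Christoffel symbols (Γ^k_{ij} = Γ^k_{ji}):
Γ^θ_{φ φ} = -sin(2*θ)/2
Γ^φ_{θ φ} = 1/tan(θ)
R^θ_{φ φ θ} = ∂_φ Γ^θ_{φ θ} - ∂_θ Γ^θ_{φ φ} + Γ^θ_{φ m} Γ^m_{φ θ} - Γ^θ_{θ m} Γ^m_{φ φ}
  = (0) - (-cos(2*θ)) + (-cos(θ)^2) - (0) = -sin(θ)^2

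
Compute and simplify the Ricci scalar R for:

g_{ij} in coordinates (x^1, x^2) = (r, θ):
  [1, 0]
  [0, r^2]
Non-zero Christoffel symbols (Γ^k_{ij} = Γ^k_{ji}):
Γ^r_{θ θ} = -r
Γ^θ_{r θ} = 1/r
Ricci tensor (R_{ij} = R^k_{ikj}): R_{rr} = 0, R_{rθ} = 0, R_{θθ} = 0
Inverse metric: g^{rr} = 1, g^{θθ} = 1/r^2
R = g^{ij} R_{ij} = (1)(0) + (1/r^2)(0) = 0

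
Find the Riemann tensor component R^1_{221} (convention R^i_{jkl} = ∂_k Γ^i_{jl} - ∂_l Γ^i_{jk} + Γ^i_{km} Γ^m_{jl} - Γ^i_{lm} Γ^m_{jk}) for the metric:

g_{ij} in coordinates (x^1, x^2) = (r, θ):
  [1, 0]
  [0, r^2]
Non-zero Christoffel symbols (Γ^k_{ij} = Γ^k_{ji}):
Γ^r_{θ θ} = -r
Γ^θ_{r θ} = 1/r
R^r_{θ θ r} = ∂_θ Γ^r_{θ r} - ∂_r Γ^r_{θ θ} + Γ^r_{θ m} Γ^m_{θ r} - Γ^r_{r m} Γ^m_{θ θ}
  = (0) - (-1) + (-1) - (0) = 0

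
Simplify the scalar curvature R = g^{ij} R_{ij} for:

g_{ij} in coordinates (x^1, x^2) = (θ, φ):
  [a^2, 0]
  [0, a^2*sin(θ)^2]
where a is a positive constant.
Non-zero Christoffel symbols (Γ^k_{ij} = Γ^k_{ji}):
Γ^θ_{φ φ} = -sin(2*θ)/2
Γ^φ_{θ φ} = 1/tan(θ)
Ricci tensor (R_{ij} = R^k_{ikj}): R_{θθ} = 1, R_{θφ} = 0, R_{φφ} = sin(θ)^2
Inverse metric: g^{θθ} = 1/a^2, g^{φφ} = 1/(a^2*sin(θ)^2)
R = g^{ij} R_{ij} = (1/a^2)(1) + (1/(a^2*sin(θ)^2))(sin(θ)^2) = 2/a^2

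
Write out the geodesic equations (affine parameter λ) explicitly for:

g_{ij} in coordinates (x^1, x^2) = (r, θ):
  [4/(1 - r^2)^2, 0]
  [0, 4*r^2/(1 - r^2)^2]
Geodesic equation: d^2x^k/dλ^2 + Γ^k_{ij} (dx^i/dλ)(dx^j/dλ) = 0.
Non-zero Christoffel symbols:
Γ^r_{r r} = 2*r/(1 - r^2)
Γ^r_{θ θ} = (r^3 + r)/(r^2 - 1)
Γ^θ_{r θ} = (-r^2 - 1)/(r^3 - r)
Substituting (the symmetric pair Γ^k_{ij}, Γ^k_{ji} combines into a factor 2):
d^2r/dλ^2 + (2*r/(1 - r^2)) (dr/dλ)^2 + ((r^3 + r)/(r^2 - 1)) (dθ/dλ)^2 = 0
d^2θ/dλ^2 + ((-2*r^2 - 2)/(r^3 - r)) (dr/dλ)(dθ/dλ) = 0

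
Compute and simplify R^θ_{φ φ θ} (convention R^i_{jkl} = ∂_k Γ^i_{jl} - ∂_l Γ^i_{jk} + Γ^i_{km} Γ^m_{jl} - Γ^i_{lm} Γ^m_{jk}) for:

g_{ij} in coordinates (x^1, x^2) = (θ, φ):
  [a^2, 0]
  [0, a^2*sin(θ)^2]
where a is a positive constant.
Non-zero Christoffel symbols (Γ^k_{ij} = Γ^k_{ji}):
Γ^θ_{φ φ} = -sin(2*θ)/2
Γ^φ_{θ φ} = 1/tan(θ)
R^θ_{φ φ θ} = ∂_φ Γ^θ_{φ θ} - ∂_θ Γ^θ_{φ φ} + Γ^θ_{φ m} Γ^m_{φ θ} - Γ^θ_{θ m} Γ^m_{φ φ}
  = (0) - (-cos(2*θ)) + (-cos(θ)^2) - (0) = -sin(θ)^2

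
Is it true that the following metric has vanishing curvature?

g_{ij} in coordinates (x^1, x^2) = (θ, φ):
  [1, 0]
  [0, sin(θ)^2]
Non-zero Christoffel symbols:
Γ^θ_{φ φ} = -sin(2*θ)/2
Γ^φ_{θ φ} = 1/tan(θ)
Ricci tensor: R_{θθ} = 1, R_{θφ} = 0, R_{φφ} = sin(θ)^2
The Ricci tensor is non-zero, so the Riemann tensor is non-zero: not flat.
No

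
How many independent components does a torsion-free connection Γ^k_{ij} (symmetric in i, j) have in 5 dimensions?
Γ^k_{ij} has n choices for the upper index and n(n+1)/2 independent symmetric lower index pairs.
Total = 5 × 5×6/2 = 5 × 15 = 75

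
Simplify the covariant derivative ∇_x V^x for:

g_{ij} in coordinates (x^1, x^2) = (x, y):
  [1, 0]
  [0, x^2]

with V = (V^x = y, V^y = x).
Non-zero Christoffel symbols:
Γ^x_{y y} = -x
Γ^y_{x y} = 1/x
∇_x V^x = ∂_x V^x + Γ^x_{x j} V^j
  = (0) + (0)(y) + (0)(x)
  = 0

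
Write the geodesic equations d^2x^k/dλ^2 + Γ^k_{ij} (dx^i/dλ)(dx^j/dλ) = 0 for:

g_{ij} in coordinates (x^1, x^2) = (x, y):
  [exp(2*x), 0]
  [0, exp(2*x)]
Geodesic equation: d^2x^k/dλ^2 + Γ^k_{ij} (dx^i/dλ)(dx^j/dλ) = 0.
Non-zero Christoffel symbols:
Γ^x_{x x} = 1
Γ^x_{y y} = -1
Γ^y_{x y} = 1
Substituting (the symmetric pair Γ^k_{ij}, Γ^k_{ji} combines into a factor 2):
d^2x/dλ^2 + (dx/dλ)^2 - (dy/dλ)^2 = 0
d^2y/dλ^2 + 2 (dx/dλ)(dy/dλ) = 0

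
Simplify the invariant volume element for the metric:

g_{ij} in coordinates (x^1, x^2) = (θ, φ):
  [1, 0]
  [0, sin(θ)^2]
det(g) = sin(θ)^2
√|det(g)| = sin(θ) (taking 0 < θ < π so that |sin(θ)| = sin(θ))
Volume element: dV = sin(θ) dθ dφ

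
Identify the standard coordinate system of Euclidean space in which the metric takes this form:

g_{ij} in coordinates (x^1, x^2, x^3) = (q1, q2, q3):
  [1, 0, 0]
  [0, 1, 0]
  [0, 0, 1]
All components are constant and the metric is the identity, i.e. orthonormal rectilinear coordinates.
Cartesian (3D) coordinates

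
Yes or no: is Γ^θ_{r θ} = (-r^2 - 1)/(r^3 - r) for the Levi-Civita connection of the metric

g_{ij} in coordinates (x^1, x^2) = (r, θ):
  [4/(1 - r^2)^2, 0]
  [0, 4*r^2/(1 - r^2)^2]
Γ^θ_{r θ} = (1/2) g^{θθ} (∂_r g_{θθ} + ∂_θ g_{θr} - ∂_θ g_{rθ}) = (1/2)((1 - r^2)^2/(4*r^2))((-8*(r^3 + r)/(r^2 - 1)^3) + (0) - (0)) = (-r^2 - 1)/(r^3 - r)
This equals the proposed value (-r^2 - 1)/(r^3 - r).
Yes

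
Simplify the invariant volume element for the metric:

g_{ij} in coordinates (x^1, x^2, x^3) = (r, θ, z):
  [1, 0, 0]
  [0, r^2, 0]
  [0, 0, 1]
det(g) = r^2
√|det(g)| = r
Volume element: dV = r dr dθ dz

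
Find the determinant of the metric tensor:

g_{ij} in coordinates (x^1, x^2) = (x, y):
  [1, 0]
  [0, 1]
For a 2×2 metric: det(g) = g_{11}·g_{22} - g_{12}·g_{21}
= (1)·(1) - (0)·(0)
= 1 - 0
det(g) = 1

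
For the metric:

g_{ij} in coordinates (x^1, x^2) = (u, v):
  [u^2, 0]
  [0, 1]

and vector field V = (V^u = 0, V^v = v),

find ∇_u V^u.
Non-zero Christoffel symbols:
Γ^u_{u u} = 1/u
∇_u V^u = ∂_u V^u + Γ^u_{u j} V^j
  = (0) + (1/u)(0) + (0)(v)
  = 0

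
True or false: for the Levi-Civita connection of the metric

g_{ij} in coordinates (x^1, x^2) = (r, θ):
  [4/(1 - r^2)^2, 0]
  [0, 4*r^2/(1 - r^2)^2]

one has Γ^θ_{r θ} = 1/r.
Γ^θ_{r θ} = (1/2) g^{θθ} (∂_r g_{θθ} + ∂_θ g_{θr} - ∂_θ g_{rθ}) = (1/2)((1 - r^2)^2/(4*r^2))((-8*(r^3 + r)/(r^2 - 1)^3) + (0) - (0)) = (-r^2 - 1)/(r^3 - r)
This differs from the proposed value 1/r.
False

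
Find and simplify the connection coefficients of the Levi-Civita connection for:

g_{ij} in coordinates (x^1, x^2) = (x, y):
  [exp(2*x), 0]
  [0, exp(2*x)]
Using Γ^k_{ij} = (1/2) g^{km} (∂_i g_{mj} + ∂_j g_{mi} - ∂_m g_{ij}); the metric is diagonal, so only the m = k term contributes.
Non-zero symbols (using the symmetry Γ^k_{ij} = Γ^k_{ji}):
Γ^x_{x x} = (1/2) g^{xx} (∂_x g_{xx} + ∂_x g_{xx} - ∂_x g_{xx}) = (1/2)(exp(-2*x))((2*exp(2*x)) + (2*exp(2*x)) - (2*exp(2*x))) = 1
Γ^x_{y y} = (1/2) g^{xx} (∂_y g_{xy} + ∂_y g_{xy} - ∂_x g_{yy}) = (1/2)(exp(-2*x))((0) + (0) - (2*exp(2*x))) = -1
Γ^y_{x y} = (1/2) g^{yy} (∂_x g_{yy} + ∂_y g_{yx} - ∂_y g_{xy}) = (1/2)(exp(-2*x))((2*exp(2*x)) + (0) - (0)) = 1
All other Christoffel symbols are zero.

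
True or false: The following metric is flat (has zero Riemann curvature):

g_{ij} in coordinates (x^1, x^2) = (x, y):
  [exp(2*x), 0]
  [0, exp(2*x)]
Non-zero Christoffel symbols:
Γ^x_{x x} = 1
Γ^x_{y y} = -1
Γ^y_{x y} = 1
Ricci tensor: R_{xx} = 0, R_{xy} = 0, R_{yy} = 0
All R_{ij} vanish; in 2 dimensions the Riemann tensor is fully determined by the Ricci tensor, so R^i_{jkl} = 0: the metric is flat (curvilinear coordinates on flat space).
True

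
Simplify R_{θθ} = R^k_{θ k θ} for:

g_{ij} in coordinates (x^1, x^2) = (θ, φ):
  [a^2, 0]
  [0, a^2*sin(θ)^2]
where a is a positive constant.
Non-zero Christoffel symbols (Γ^k_{ij} = Γ^k_{ji}):
Γ^θ_{φ φ} = -sin(2*θ)/2
Γ^φ_{θ φ} = 1/tan(θ)
R^θ_{θ θ θ} = 0 (a repeated index in an antisymmetric pair)
R^φ_{θ φ θ} = ∂_φ Γ^φ_{θ θ} - ∂_θ Γ^φ_{θ φ} + Γ^φ_{φ m} Γ^m_{θ θ} - Γ^φ_{θ m} Γ^m_{θ φ}
  = (0) - (-1/sin(θ)^2) + (0) - (1/tan(θ)^2) = 1
R_{θθ} = R^θ_{θ θ θ} + R^φ_{θ φ θ} = (0) + (1) = 1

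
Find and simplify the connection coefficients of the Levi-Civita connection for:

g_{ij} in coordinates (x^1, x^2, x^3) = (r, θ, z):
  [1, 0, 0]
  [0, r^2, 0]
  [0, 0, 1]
Using Γ^k_{ij} = (1/2) g^{km} (∂_i g_{mj} + ∂_j g_{mi} - ∂_m g_{ij}); the metric is diagonal, so only the m = k term contributes.
Non-zero symbols (using the symmetry Γ^k_{ij} = Γ^k_{ji}):
Γ^r_{θ θ} = (1/2) g^{rr} (∂_θ g_{rθ} + ∂_θ g_{rθ} - ∂_r g_{θθ}) = (1/2)(1)((0) + (0) - (2*r)) = -r
Γ^θ_{r θ} = (1/2) g^{θθ} (∂_r g_{θθ} + ∂_θ g_{θr} - ∂_θ g_{rθ}) = (1/2)(1/r^2)((2*r) + (0) - (0)) = 1/r
All other Christoffel symbols are zero.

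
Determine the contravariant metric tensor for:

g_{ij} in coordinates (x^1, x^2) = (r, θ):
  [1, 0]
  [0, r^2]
The metric is diagonal, so g^{ij} is diagonal with entries 1/g_{ii}: diag(1, 1/(r^2)).
g^{ij}:
  [1, 0]
  [0, 1/r^2]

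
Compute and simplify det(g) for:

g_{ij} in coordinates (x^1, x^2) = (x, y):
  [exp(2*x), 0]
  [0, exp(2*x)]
For a 2×2 metric: det(g) = g_{11}·g_{22} - g_{12}·g_{21}
= (exp(2*x))·(exp(2*x)) - (0)·(0)
= exp(4*x) - 0
det(g) = exp(4*x)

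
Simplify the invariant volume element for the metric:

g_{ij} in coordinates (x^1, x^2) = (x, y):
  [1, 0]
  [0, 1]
det(g) = 1
√|det(g)| = 1
Volume element: dV = 1 dx dy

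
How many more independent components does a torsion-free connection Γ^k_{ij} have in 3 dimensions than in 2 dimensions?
Independent components in n dimensions: n × n(n+1)/2 = n^2(n+1)/2.
3D: 3 × 6 = 18
2D: 2 × 3 = 6
Difference = 18 - 6 = 12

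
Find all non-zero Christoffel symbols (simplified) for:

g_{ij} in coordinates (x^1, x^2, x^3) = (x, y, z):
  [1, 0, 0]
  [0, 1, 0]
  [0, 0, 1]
Using Γ^k_{ij} = (1/2) g^{km} (∂_i g_{mj} + ∂_j g_{mi} - ∂_m g_{ij}); the metric is diagonal, so only the m = k term contributes.
Every metric component is constant, so all ∂_m g_{ij} = 0 and every Christoffel symbol vanishes.
All Christoffel symbols are zero.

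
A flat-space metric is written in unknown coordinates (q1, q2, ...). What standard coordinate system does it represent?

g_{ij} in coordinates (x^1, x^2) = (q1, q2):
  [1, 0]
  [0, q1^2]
The line element ds^2 = dq1^2 + q1^2 dq2^2 is dr^2 + r^2 dθ^2 with q1 = r, q2 = θ.
polar coordinates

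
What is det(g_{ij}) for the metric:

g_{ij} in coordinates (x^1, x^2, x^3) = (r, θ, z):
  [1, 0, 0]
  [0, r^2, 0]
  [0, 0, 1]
Diagonal metric: det(g) = g_{11}·g_{22}·g_{33}
= (1)·(r^2)·(1)
det(g) = r^2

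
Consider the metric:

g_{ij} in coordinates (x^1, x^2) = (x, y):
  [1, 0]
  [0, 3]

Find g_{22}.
With x^1 = x, x^2 = y, g_{22} = g_{yy} is the row-2, column-2 entry of the matrix.
g_{22} = 3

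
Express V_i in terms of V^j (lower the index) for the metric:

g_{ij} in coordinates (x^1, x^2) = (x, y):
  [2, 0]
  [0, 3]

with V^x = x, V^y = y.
V_i = g_{ij} V^j:
V_x = (2)(x) + (0)(y) = 2*x
V_y = (0)(x) + (3)(y) = 3*y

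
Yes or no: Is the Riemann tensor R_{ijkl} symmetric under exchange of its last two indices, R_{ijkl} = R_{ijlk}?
It is antisymmetric in the last pair: R_{ijkl} = -R_{ijlk}.
No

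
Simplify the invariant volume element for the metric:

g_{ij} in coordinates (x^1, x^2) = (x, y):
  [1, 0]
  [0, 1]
det(g) = 1
√|det(g)| = 1
Volume element: dV = 1 dx dy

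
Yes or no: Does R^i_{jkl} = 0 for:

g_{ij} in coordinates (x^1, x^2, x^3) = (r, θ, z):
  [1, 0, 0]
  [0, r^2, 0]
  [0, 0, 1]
Non-zero Christoffel symbols:
Γ^r_{θ θ} = -r
Γ^θ_{r θ} = 1/r
Ricci tensor: R_{rr} = 0, R_{rθ} = 0, R_{rz} = 0, R_{θθ} = 0, R_{θz} = 0, R_{zz} = 0
All R_{ij} vanish; in 3 dimensions the Riemann tensor is fully determined by the Ricci tensor, so R^i_{jkl} = 0: the metric is flat (curvilinear coordinates on flat space).
Yes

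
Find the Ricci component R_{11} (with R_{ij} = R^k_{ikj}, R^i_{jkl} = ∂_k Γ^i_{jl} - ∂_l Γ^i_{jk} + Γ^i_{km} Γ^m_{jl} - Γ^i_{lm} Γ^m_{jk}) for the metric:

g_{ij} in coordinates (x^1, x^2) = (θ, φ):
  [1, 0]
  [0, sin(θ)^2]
Non-zero Christoffel symbols (Γ^k_{ij} = Γ^k_{ji}):
Γ^θ_{φ φ} = -sin(2*θ)/2
Γ^φ_{θ φ} = 1/tan(θ)
R^θ_{θ θ θ} = 0 (a repeated index in an antisymmetric pair)
R^φ_{θ φ θ} = ∂_φ Γ^φ_{θ θ} - ∂_θ Γ^φ_{θ φ} + Γ^φ_{φ m} Γ^m_{θ θ} - Γ^φ_{θ m} Γ^m_{θ φ}
  = (0) - (-1/sin(θ)^2) + (0) - (1/tan(θ)^2) = 1
R_{θθ} = R^θ_{θ θ θ} + R^φ_{θ φ θ} = (0) + (1) = 1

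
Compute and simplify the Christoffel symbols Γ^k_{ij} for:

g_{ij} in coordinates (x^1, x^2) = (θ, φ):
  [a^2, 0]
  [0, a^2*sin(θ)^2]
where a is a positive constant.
Using Γ^k_{ij} = (1/2) g^{km} (∂_i g_{mj} + ∂_j g_{mi} - ∂_m g_{ij}); the metric is diagonal, so only the m = k term contributes.
Non-zero symbols (using the symmetry Γ^k_{ij} = Γ^k_{ji}):
Γ^θ_{φ φ} = (1/2) g^{θθ} (∂_φ g_{θφ} + ∂_φ g_{θφ} - ∂_θ g_{φφ}) = (1/2)(1/a^2)((0) + (0) - (a^2*sin(2*θ))) = -sin(2*θ)/2
Γ^φ_{θ φ} = (1/2) g^{φφ} (∂_θ g_{φφ} + ∂_φ g_{φθ} - ∂_φ g_{θφ}) = (1/2)(1/(a^2*sin(θ)^2))((a^2*sin(2*θ)) + (0) - (0)) = 1/tan(θ)
All other Christoffel symbols are zero.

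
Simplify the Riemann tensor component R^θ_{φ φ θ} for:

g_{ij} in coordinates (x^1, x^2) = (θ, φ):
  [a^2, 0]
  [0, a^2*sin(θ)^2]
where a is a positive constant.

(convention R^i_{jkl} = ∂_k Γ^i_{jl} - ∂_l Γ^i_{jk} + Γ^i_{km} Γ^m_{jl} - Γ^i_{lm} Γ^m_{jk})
Non-zero Christoffel symbols (Γ^k_{ij} = Γ^k_{ji}):
Γ^θ_{φ φ} = -sin(2*θ)/2
Γ^φ_{θ φ} = 1/tan(θ)
R^θ_{φ φ θ} = ∂_φ Γ^θ_{φ θ} - ∂_θ Γ^θ_{φ φ} + Γ^θ_{φ m} Γ^m_{φ θ} - Γ^θ_{θ m} Γ^m_{φ φ}
  = (0) - (-cos(2*θ)) + (-cos(θ)^2) - (0) = -sin(θ)^2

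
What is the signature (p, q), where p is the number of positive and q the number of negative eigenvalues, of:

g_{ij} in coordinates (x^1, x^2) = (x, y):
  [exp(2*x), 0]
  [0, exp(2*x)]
The metric is diagonal, so its eigenvalues are the diagonal entries: exp(2*x), exp(2*x) (at a generic point, where coordinate-dependent entries are positive).
2 positive, 0 negative.
(2, 0) - Riemannian (positive definite)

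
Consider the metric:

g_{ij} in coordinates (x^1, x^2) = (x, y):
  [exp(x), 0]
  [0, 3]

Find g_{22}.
With x^1 = x, x^2 = y, g_{22} = g_{yy} is the row-2, column-2 entry of the matrix.
g_{22} = 3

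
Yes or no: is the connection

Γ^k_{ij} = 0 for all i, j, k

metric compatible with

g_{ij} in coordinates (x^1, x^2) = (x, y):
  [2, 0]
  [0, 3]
Using ∇_k g_{ij} = ∂_k g_{ij} - Γ^m_{ki} g_{mj} - Γ^m_{kj} g_{im}:
e.g. ∇_x g_{xx} = (0) - (0) - (0) = 0
Every component ∇_k g_{ij} vanishes: the connection is metric compatible.
Yes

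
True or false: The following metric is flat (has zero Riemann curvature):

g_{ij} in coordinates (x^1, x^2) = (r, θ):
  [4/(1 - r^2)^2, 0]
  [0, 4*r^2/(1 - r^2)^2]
Non-zero Christoffel symbols:
Γ^r_{r r} = 2*r/(1 - r^2)
Γ^r_{θ θ} = (r^3 + r)/(r^2 - 1)
Γ^θ_{r θ} = (-r^2 - 1)/(r^3 - r)
Ricci tensor: R_{rr} = -4/(r^2 - 1)^2, R_{rθ} = 0, R_{θθ} = -4*r^2/(r^2 - 1)^2
The Ricci tensor is non-zero, so the Riemann tensor is non-zero: not flat.
False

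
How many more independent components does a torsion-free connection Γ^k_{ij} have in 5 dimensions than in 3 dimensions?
Independent components in n dimensions: n × n(n+1)/2 = n^2(n+1)/2.
5D: 5 × 15 = 75
3D: 3 × 6 = 18
Difference = 75 - 18 = 57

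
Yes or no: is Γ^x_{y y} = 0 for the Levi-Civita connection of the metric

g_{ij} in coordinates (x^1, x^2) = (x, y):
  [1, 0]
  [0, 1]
Γ^x_{y y} = (1/2) g^{xx} (∂_y g_{xy} + ∂_y g_{xy} - ∂_x g_{yy}) = (1/2)(1)((0) + (0) - (0)) = 0
This equals the proposed value 0.
Yes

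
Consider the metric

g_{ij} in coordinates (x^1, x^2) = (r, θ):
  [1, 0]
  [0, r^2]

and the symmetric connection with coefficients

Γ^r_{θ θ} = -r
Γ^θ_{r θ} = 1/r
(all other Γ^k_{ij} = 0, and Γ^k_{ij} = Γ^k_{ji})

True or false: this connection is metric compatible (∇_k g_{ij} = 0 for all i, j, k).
Using ∇_k g_{ij} = ∂_k g_{ij} - Γ^m_{ki} g_{mj} - Γ^m_{kj} g_{im}:
e.g. ∇_r g_{θθ} = (2*r) - (r) - (r) = 0
Every component ∇_k g_{ij} vanishes: the connection is metric compatible.
True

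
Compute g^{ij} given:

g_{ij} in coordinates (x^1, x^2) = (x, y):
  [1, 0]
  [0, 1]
The metric is diagonal, so g^{ij} is diagonal with entries 1/g_{ii}: diag(1, 1).
g^{ij}:
  [1, 0]
  [0, 1]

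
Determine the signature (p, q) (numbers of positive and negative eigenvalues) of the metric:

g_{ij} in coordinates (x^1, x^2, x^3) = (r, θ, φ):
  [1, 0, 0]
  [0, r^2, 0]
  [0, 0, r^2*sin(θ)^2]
The metric is diagonal, so its eigenvalues are the diagonal entries: 1, r^2, r^2*sin(θ)^2 (at a generic point, where coordinate-dependent entries are positive).
3 positive, 0 negative.
(3, 0) - Riemannian (positive definite)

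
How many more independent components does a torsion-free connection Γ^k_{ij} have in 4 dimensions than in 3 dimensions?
Independent components in n dimensions: n × n(n+1)/2 = n^2(n+1)/2.
4D: 4 × 10 = 40
3D: 3 × 6 = 18
Difference = 40 - 18 = 22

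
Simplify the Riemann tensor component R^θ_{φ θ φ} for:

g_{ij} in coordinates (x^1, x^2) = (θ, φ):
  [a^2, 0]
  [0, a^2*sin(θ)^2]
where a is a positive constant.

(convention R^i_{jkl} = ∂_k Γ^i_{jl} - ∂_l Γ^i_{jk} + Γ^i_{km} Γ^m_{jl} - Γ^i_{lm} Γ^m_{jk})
Non-zero Christoffel symbols (Γ^k_{ij} = Γ^k_{ji}):
Γ^θ_{φ φ} = -sin(2*θ)/2
Γ^φ_{θ φ} = 1/tan(θ)
R^θ_{φ θ φ} = ∂_θ Γ^θ_{φ φ} - ∂_φ Γ^θ_{φ θ} + Γ^θ_{θ m} Γ^m_{φ φ} - Γ^θ_{φ m} Γ^m_{φ θ}
  = (-cos(2*θ)) - (0) + (0) - (-cos(θ)^2) = sin(θ)^2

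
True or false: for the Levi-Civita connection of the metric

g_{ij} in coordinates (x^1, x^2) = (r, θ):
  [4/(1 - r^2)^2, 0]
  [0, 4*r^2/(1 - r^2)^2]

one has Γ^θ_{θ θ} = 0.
Γ^θ_{θ θ} = (1/2) g^{θθ} (∂_θ g_{θθ} + ∂_θ g_{θθ} - ∂_θ g_{θθ}) = (1/2)((1 - r^2)^2/(4*r^2))((0) + (0) - (0)) = 0
This equals the proposed value 0.
True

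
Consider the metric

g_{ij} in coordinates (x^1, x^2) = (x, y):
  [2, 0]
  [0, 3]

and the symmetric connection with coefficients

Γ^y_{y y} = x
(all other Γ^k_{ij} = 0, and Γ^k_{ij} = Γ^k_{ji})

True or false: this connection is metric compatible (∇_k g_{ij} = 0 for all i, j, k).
Using ∇_k g_{ij} = ∂_k g_{ij} - Γ^m_{ki} g_{mj} - Γ^m_{kj} g_{im}:
∇_y g_{yy} = (0) - (3*x) - (3*x) = -6*x ≠ 0
So the connection is not metric compatible (it is not the Levi-Civita connection).
False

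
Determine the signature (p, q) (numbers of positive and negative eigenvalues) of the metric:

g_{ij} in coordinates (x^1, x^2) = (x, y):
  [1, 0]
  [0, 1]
The metric is diagonal, so its eigenvalues are the diagonal entries: 1, 1 (at a generic point, where coordinate-dependent entries are positive).
2 positive, 0 negative.
(2, 0) - Riemannian (positive definite)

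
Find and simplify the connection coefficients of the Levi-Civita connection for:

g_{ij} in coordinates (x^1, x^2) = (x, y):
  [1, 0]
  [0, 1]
Using Γ^k_{ij} = (1/2) g^{km} (∂_i g_{mj} + ∂_j g_{mi} - ∂_m g_{ij}); the metric is diagonal, so only the m = k term contributes.
Every metric component is constant, so all ∂_m g_{ij} = 0 and every Christoffel symbol vanishes.
All Christoffel symbols are zero.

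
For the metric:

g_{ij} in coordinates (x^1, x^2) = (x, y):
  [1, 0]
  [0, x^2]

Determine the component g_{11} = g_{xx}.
With x^1 = x, x^2 = y, g_{11} = g_{xx} is the row-1, column-1 entry of the matrix.
g_{11} = 1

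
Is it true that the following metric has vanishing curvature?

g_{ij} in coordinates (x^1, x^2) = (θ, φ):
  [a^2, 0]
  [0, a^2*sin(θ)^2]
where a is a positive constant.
Non-zero Christoffel symbols:
Γ^θ_{φ φ} = -sin(2*θ)/2
Γ^φ_{θ φ} = 1/tan(θ)
Ricci tensor: R_{θθ} = 1, R_{θφ} = 0, R_{φφ} = sin(θ)^2
The Ricci tensor is non-zero, so the Riemann tensor is non-zero: not flat.
No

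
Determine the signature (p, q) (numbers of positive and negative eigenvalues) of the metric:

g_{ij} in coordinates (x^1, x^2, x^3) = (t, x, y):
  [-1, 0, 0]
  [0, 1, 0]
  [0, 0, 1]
The metric is diagonal, so its eigenvalues are the diagonal entries: -1, 1, 1 (at a generic point, where coordinate-dependent entries are positive).
2 positive, 1 negative.
(2, 1) - Lorentzian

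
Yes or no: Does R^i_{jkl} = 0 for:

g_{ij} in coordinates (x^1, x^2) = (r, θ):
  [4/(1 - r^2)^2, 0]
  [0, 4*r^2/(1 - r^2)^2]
Non-zero Christoffel symbols:
Γ^r_{r r} = 2*r/(1 - r^2)
Γ^r_{θ θ} = (r^3 + r)/(r^2 - 1)
Γ^θ_{r θ} = (-r^2 - 1)/(r^3 - r)
Ricci tensor: R_{rr} = -4/(r^2 - 1)^2, R_{rθ} = 0, R_{θθ} = -4*r^2/(r^2 - 1)^2
The Ricci tensor is non-zero, so the Riemann tensor is non-zero: not flat.
No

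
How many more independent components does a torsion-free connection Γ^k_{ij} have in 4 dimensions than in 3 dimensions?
Independent components in n dimensions: n × n(n+1)/2 = n^2(n+1)/2.
4D: 4 × 10 = 40
3D: 3 × 6 = 18
Difference = 40 - 18 = 22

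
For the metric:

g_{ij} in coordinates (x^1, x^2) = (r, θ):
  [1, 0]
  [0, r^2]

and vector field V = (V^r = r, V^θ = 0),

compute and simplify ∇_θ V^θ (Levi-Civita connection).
Non-zero Christoffel symbols:
Γ^r_{θ θ} = -r
Γ^θ_{r θ} = 1/r
∇_θ V^θ = ∂_θ V^θ + Γ^θ_{θ j} V^j
  = (0) + (1/r)(r) + (0)(0)
  = 1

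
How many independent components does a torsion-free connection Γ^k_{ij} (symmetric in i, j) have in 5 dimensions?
Γ^k_{ij} has n choices for the upper index and n(n+1)/2 independent symmetric lower index pairs.
Total = 5 × 5×6/2 = 5 × 15 = 75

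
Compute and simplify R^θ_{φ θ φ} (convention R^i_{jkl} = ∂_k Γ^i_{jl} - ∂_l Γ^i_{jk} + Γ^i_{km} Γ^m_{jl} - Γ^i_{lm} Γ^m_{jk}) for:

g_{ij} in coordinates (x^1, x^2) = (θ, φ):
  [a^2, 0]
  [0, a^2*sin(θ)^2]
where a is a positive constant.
Non-zero Christoffel symbols (Γ^k_{ij} = Γ^k_{ji}):
Γ^θ_{φ φ} = -sin(2*θ)/2
Γ^φ_{θ φ} = 1/tan(θ)
R^θ_{φ θ φ} = ∂_θ Γ^θ_{φ φ} - ∂_φ Γ^θ_{φ θ} + Γ^θ_{θ m} Γ^m_{φ φ} - Γ^θ_{φ m} Γ^m_{φ θ}
  = (-cos(2*θ)) - (0) + (0) - (-cos(θ)^2) = sin(θ)^2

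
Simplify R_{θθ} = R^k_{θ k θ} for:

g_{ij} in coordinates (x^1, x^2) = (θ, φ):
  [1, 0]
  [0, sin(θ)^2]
Non-zero Christoffel symbols (Γ^k_{ij} = Γ^k_{ji}):
Γ^θ_{φ φ} = -sin(2*θ)/2
Γ^φ_{θ φ} = 1/tan(θ)
R^θ_{θ θ θ} = 0 (a repeated index in an antisymmetric pair)
R^φ_{θ φ θ} = ∂_φ Γ^φ_{θ θ} - ∂_θ Γ^φ_{θ φ} + Γ^φ_{φ m} Γ^m_{θ θ} - Γ^φ_{θ m} Γ^m_{θ φ}
  = (0) - (-1/sin(θ)^2) + (0) - (1/tan(θ)^2) = 1
R_{θθ} = R^θ_{θ θ θ} + R^φ_{θ φ θ} = (0) + (1) = 1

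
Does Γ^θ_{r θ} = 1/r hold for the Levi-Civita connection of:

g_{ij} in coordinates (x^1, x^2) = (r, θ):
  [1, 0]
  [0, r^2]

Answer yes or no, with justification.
Γ^θ_{r θ} = (1/2) g^{θθ} (∂_r g_{θθ} + ∂_θ g_{θr} - ∂_θ g_{rθ}) = (1/2)(1/r^2)((2*r) + (0) - (0)) = 1/r
This equals the proposed value 1/r.
Yes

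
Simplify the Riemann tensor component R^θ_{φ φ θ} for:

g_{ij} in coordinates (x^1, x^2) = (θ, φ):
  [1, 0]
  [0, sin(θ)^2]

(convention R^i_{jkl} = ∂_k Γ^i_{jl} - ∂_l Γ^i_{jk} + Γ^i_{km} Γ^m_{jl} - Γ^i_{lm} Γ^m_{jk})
Non-zero Christoffel symbols (Γ^k_{ij} = Γ^k_{ji}):
Γ^θ_{φ φ} = -sin(2*θ)/2
Γ^φ_{θ φ} = 1/tan(θ)
R^θ_{φ φ θ} = ∂_φ Γ^θ_{φ θ} - ∂_θ Γ^θ_{φ φ} + Γ^θ_{φ m} Γ^m_{φ θ} - Γ^θ_{θ m} Γ^m_{φ φ}
  = (0) - (-cos(2*θ)) + (-cos(θ)^2) - (0) = -sin(θ)^2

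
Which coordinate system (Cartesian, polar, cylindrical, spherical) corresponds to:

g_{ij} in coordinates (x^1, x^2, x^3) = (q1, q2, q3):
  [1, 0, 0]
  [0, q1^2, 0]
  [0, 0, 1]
The line element ds^2 = dq1^2 + q1^2 dq2^2 + dq3^2 is dr^2 + r^2 dθ^2 + dz^2 with q1 = r, q2 = θ, q3 = z.
cylindrical coordinates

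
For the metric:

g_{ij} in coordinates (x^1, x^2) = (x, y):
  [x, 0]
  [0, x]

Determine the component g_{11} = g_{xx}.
With x^1 = x, x^2 = y, g_{11} = g_{xx} is the row-1, column-1 entry of the matrix.
g_{11} = x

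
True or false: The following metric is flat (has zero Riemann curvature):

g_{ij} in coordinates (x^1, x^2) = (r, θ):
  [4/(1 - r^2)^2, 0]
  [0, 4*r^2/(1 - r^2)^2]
Non-zero Christoffel symbols:
Γ^r_{r r} = 2*r/(1 - r^2)
Γ^r_{θ θ} = (r^3 + r)/(r^2 - 1)
Γ^θ_{r θ} = (-r^2 - 1)/(r^3 - r)
Ricci tensor: R_{rr} = -4/(r^2 - 1)^2, R_{rθ} = 0, R_{θθ} = -4*r^2/(r^2 - 1)^2
The Ricci tensor is non-zero, so the Riemann tensor is non-zero: not flat.
False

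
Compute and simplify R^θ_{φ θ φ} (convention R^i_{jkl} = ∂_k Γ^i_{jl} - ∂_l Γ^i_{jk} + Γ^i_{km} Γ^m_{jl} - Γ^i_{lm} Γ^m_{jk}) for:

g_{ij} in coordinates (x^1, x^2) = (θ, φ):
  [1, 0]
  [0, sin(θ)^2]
Non-zero Christoffel symbols (Γ^k_{ij} = Γ^k_{ji}):
Γ^θ_{φ φ} = -sin(2*θ)/2
Γ^φ_{θ φ} = 1/tan(θ)
R^θ_{φ θ φ} = ∂_θ Γ^θ_{φ φ} - ∂_φ Γ^θ_{φ θ} + Γ^θ_{θ m} Γ^m_{φ φ} - Γ^θ_{φ m} Γ^m_{φ θ}
  = (-cos(2*θ)) - (0) + (0) - (-cos(θ)^2) = sin(θ)^2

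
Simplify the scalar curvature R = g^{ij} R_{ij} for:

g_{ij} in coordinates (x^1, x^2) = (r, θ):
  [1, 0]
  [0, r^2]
Non-zero Christoffel symbols (Γ^k_{ij} = Γ^k_{ji}):
Γ^r_{θ θ} = -r
Γ^θ_{r θ} = 1/r
Ricci tensor (R_{ij} = R^k_{ikj}): R_{rr} = 0, R_{rθ} = 0, R_{θθ} = 0
Inverse metric: g^{rr} = 1, g^{θθ} = 1/r^2
R = g^{ij} R_{ij} = (1)(0) + (1/r^2)(0) = 0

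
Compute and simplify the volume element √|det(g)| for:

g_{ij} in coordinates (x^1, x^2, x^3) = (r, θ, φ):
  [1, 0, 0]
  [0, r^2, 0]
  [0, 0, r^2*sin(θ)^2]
det(g) = r^4*sin(θ)^2
√|det(g)| = r^2*sin(θ) (taking 0 < θ < π so that |sin(θ)| = sin(θ))
Volume element: dV = r^2*sin(θ) dr dθ dφ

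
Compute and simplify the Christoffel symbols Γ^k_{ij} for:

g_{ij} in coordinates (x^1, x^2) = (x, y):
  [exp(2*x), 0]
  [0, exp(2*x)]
Using Γ^k_{ij} = (1/2) g^{km} (∂_i g_{mj} + ∂_j g_{mi} - ∂_m g_{ij}); the metric is diagonal, so only the m = k term contributes.
Non-zero symbols (using the symmetry Γ^k_{ij} = Γ^k_{ji}):
Γ^x_{x x} = (1/2) g^{xx} (∂_x g_{xx} + ∂_x g_{xx} - ∂_x g_{xx}) = (1/2)(exp(-2*x))((2*exp(2*x)) + (2*exp(2*x)) - (2*exp(2*x))) = 1
Γ^x_{y y} = (1/2) g^{xx} (∂_y g_{xy} + ∂_y g_{xy} - ∂_x g_{yy}) = (1/2)(exp(-2*x))((0) + (0) - (2*exp(2*x))) = -1
Γ^y_{x y} = (1/2) g^{yy} (∂_x g_{yy} + ∂_y g_{yx} - ∂_y g_{xy}) = (1/2)(exp(-2*x))((2*exp(2*x)) + (0) - (0)) = 1
All other Christoffel symbols are zero.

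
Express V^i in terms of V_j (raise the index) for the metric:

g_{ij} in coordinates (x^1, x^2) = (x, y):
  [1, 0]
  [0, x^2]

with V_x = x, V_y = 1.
Inverse metric (diagonal): g^{xx} = 1, g^{yy} = 1/x^2
V^i = g^{ij} V_j:
V^x = (1)(x) + (0)(1) = x
V^y = (0)(x) + (1/x^2)(1) = 1/x^2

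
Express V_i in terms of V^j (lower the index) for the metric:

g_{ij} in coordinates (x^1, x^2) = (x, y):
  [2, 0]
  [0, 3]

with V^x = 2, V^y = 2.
V_i = g_{ij} V^j:
V_x = (2)(2) + (0)(2) = 4
V_y = (0)(2) + (3)(2) = 6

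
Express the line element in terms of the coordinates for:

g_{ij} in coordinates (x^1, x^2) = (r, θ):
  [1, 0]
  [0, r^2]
ds^2 = g_{ij} dx^i dx^j; only the non-zero components contribute.
ds^2 = dr^2 + r^2 dθ^2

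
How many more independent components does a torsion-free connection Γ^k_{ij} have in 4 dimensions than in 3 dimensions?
Independent components in n dimensions: n × n(n+1)/2 = n^2(n+1)/2.
4D: 4 × 10 = 40
3D: 3 × 6 = 18
Difference = 40 - 18 = 22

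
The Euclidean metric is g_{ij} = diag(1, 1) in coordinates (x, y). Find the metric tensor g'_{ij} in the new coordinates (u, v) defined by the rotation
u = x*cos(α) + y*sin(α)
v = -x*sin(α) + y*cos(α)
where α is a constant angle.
Invert the transformation: x = u*cos(α) - v*sin(α), y = u*sin(α) + v*cos(α)
g'_{ij} = (∂x^k/∂x'^i)(∂x^l/∂x'^j) g_{kl}; with g_{kl} = δ_{kl} this is Σ_k (∂x^k/∂x'^i)(∂x^k/∂x'^j).
Jacobian: ∂x/∂u = cos(α), ∂x/∂v = -sin(α), ∂y/∂u = sin(α), ∂y/∂v = cos(α)
g'_{uu} = (cos(α))(cos(α)) + (sin(α))(sin(α)) = 1
g'_{uv} = (cos(α))(-sin(α)) + (sin(α))(cos(α)) = 0
g'_{vv} = (-sin(α))(-sin(α)) + (cos(α))(cos(α)) = 1
g'_{ij} = diag(1, 1)
The Euclidean metric is invariant under rotations.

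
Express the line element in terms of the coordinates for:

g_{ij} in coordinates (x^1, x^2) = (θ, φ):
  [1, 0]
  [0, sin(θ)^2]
ds^2 = g_{ij} dx^i dx^j; only the non-zero components contribute.
ds^2 = dθ^2 + sin(θ)^2 dφ^2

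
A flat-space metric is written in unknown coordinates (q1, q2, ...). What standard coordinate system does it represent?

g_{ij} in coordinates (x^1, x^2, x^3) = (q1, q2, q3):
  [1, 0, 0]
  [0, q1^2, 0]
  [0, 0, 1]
The line element ds^2 = dq1^2 + q1^2 dq2^2 + dq3^2 is dr^2 + r^2 dθ^2 + dz^2 with q1 = r, q2 = θ, q3 = z.
cylindrical coordinates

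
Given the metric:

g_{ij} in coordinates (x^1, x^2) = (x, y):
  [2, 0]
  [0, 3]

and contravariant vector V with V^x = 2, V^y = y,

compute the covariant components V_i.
V_i = g_{ij} V^j:
V_x = (2)(2) + (0)(y) = 4
V_y = (0)(2) + (3)(y) = 3*y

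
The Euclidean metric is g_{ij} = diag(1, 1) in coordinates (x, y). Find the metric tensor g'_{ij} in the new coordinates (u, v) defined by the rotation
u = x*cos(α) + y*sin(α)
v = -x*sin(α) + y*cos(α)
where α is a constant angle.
Invert the transformation: x = u*cos(α) - v*sin(α), y = u*sin(α) + v*cos(α)
g'_{ij} = (∂x^k/∂x'^i)(∂x^l/∂x'^j) g_{kl}; with g_{kl} = δ_{kl} this is Σ_k (∂x^k/∂x'^i)(∂x^k/∂x'^j).
Jacobian: ∂x/∂u = cos(α), ∂x/∂v = -sin(α), ∂y/∂u = sin(α), ∂y/∂v = cos(α)
g'_{uu} = (cos(α))(cos(α)) + (sin(α))(sin(α)) = 1
g'_{uv} = (cos(α))(-sin(α)) + (sin(α))(cos(α)) = 0
g'_{vv} = (-sin(α))(-sin(α)) + (cos(α))(cos(α)) = 1
g'_{ij} = diag(1, 1)
The Euclidean metric is invariant under rotations.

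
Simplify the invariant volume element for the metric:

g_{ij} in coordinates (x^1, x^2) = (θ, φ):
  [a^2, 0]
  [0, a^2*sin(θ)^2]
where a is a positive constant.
det(g) = a^4*sin(θ)^2
√|det(g)| = a^2*sin(θ) (taking 0 < θ < π so that |sin(θ)| = sin(θ))
Volume element: dV = a^2*sin(θ) dθ dφ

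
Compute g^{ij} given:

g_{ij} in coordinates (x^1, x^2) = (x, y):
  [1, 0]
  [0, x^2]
The metric is diagonal, so g^{ij} is diagonal with entries 1/g_{ii}: diag(1, 1/(x^2)).
g^{ij}:
  [1, 0]
  [0, 1/x^2]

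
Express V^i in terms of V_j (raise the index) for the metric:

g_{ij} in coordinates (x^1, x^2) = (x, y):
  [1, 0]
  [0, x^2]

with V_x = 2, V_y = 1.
Inverse metric (diagonal): g^{xx} = 1, g^{yy} = 1/x^2
V^i = g^{ij} V_j:
V^x = (1)(2) + (0)(1) = 2
V^y = (0)(2) + (1/x^2)(1) = 1/x^2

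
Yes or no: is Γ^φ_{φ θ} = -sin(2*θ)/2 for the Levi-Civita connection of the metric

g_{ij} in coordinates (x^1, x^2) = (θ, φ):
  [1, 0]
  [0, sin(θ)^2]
Γ^φ_{φ θ} = (1/2) g^{φφ} (∂_φ g_{φθ} + ∂_θ g_{φφ} - ∂_φ g_{φθ}) = (1/2)(1/sin(θ)^2)((0) + (sin(2*θ)) - (0)) = 1/tan(θ)
This differs from the proposed value -sin(2*θ)/2.
No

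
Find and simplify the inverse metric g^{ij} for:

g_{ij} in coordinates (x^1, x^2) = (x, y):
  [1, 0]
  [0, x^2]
The metric is diagonal, so g^{ij} is diagonal with entries 1/g_{ii}: diag(1, 1/(x^2)).
g^{ij}:
  [1, 0]
  [0, 1/x^2]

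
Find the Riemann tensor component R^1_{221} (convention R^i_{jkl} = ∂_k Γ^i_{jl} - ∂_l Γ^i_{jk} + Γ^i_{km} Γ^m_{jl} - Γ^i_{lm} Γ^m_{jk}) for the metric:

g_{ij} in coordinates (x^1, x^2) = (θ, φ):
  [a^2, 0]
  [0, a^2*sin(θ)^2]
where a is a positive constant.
Non-zero Christoffel symbols (Γ^k_{ij} = Γ^k_{ji}):
Γ^θ_{φ φ} = -sin(2*θ)/2
Γ^φ_{θ φ} = 1/tan(θ)
R^θ_{φ φ θ} = ∂_φ Γ^θ_{φ θ} - ∂_θ Γ^θ_{φ φ} + Γ^θ_{φ m} Γ^m_{φ θ} - Γ^θ_{θ m} Γ^m_{φ φ}
  = (0) - (-cos(2*θ)) + (-cos(θ)^2) - (0) = -sin(θ)^2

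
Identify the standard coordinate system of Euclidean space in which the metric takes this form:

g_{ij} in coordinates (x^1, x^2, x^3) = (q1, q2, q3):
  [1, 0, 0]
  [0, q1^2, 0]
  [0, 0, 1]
The line element ds^2 = dq1^2 + q1^2 dq2^2 + dq3^2 is dr^2 + r^2 dθ^2 + dz^2 with q1 = r, q2 = θ, q3 = z.
cylindrical coordinates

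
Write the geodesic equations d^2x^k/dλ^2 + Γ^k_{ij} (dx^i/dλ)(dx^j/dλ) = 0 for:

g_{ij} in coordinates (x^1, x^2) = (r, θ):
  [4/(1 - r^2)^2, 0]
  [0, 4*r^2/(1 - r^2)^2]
Geodesic equation: d^2x^k/dλ^2 + Γ^k_{ij} (dx^i/dλ)(dx^j/dλ) = 0.
Non-zero Christoffel symbols:
Γ^r_{r r} = 2*r/(1 - r^2)
Γ^r_{θ θ} = (r^3 + r)/(r^2 - 1)
Γ^θ_{r θ} = (-r^2 - 1)/(r^3 - r)
Substituting (the symmetric pair Γ^k_{ij}, Γ^k_{ji} combines into a factor 2):
d^2r/dλ^2 + (2*r/(1 - r^2)) (dr/dλ)^2 + ((r^3 + r)/(r^2 - 1)) (dθ/dλ)^2 = 0
d^2θ/dλ^2 + ((-2*r^2 - 2)/(r^3 - r)) (dr/dλ)(dθ/dλ) = 0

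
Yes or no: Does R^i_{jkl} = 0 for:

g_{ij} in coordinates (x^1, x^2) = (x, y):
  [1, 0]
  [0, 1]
All metric components are constant, so every Christoffel symbol vanishes and R^i_{jkl} = 0.
Yes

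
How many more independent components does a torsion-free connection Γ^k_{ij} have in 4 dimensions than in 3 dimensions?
Independent components in n dimensions: n × n(n+1)/2 = n^2(n+1)/2.
4D: 4 × 10 = 40
3D: 3 × 6 = 18
Difference = 40 - 18 = 22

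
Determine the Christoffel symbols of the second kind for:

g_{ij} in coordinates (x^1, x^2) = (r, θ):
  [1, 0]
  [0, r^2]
Using Γ^k_{ij} = (1/2) g^{km} (∂_i g_{mj} + ∂_j g_{mi} - ∂_m g_{ij}); the metric is diagonal, so only the m = k term contributes.
Non-zero symbols (using the symmetry Γ^k_{ij} = Γ^k_{ji}):
Γ^r_{θ θ} = (1/2) g^{rr} (∂_θ g_{rθ} + ∂_θ g_{rθ} - ∂_r g_{θθ}) = (1/2)(1)((0) + (0) - (2*r)) = -r
Γ^θ_{r θ} = (1/2) g^{θθ} (∂_r g_{θθ} + ∂_θ g_{θr} - ∂_θ g_{rθ}) = (1/2)(1/r^2)((2*r) + (0) - (0)) = 1/r
All other Christoffel symbols are zero.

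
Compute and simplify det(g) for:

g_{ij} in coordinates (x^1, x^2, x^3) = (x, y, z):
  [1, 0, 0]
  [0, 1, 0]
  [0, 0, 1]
Diagonal metric: det(g) = g_{11}·g_{22}·g_{33}
= (1)·(1)·(1)
det(g) = 1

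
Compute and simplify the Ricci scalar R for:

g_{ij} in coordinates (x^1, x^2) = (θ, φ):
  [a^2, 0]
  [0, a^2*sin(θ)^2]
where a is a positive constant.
Non-zero Christoffel symbols (Γ^k_{ij} = Γ^k_{ji}):
Γ^θ_{φ φ} = -sin(2*θ)/2
Γ^φ_{θ φ} = 1/tan(θ)
Ricci tensor (R_{ij} = R^k_{ikj}): R_{θθ} = 1, R_{θφ} = 0, R_{φφ} = sin(θ)^2
Inverse metric: g^{θθ} = 1/a^2, g^{φφ} = 1/(a^2*sin(θ)^2)
R = g^{ij} R_{ij} = (1/a^2)(1) + (1/(a^2*sin(θ)^2))(sin(θ)^2) = 2/a^2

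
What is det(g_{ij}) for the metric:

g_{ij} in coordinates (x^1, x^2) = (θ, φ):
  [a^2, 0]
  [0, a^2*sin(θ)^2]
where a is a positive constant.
For a 2×2 metric: det(g) = g_{11}·g_{22} - g_{12}·g_{21}
= (a^2)·(a^2*sin(θ)^2) - (0)·(0)
= a^4*sin(θ)^2 - 0
det(g) = a^4*sin(θ)^2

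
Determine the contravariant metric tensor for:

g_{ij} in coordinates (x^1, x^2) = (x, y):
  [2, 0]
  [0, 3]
The metric is diagonal, so g^{ij} is diagonal with entries 1/g_{ii}: diag(1/2, 1/3).
g^{ij}:
  [1/2, 0]
  [0, 1/3]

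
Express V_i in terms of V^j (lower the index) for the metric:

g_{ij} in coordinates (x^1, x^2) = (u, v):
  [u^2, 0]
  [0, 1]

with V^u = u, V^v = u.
V_i = g_{ij} V^j:
V_u = (u^2)(u) + (0)(u) = u^3
V_v = (0)(u) + (1)(u) = u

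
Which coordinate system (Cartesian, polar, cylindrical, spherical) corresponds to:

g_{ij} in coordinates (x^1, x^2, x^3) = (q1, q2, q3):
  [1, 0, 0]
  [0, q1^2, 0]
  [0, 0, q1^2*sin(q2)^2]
The line element ds^2 = dq1^2 + q1^2 dq2^2 + q1^2 sin(q2)^2 dq3^2 is dr^2 + r^2 dθ^2 + r^2 sin(θ)^2 dφ^2 with q1 = r, q2 = θ, q3 = φ.
spherical coordinates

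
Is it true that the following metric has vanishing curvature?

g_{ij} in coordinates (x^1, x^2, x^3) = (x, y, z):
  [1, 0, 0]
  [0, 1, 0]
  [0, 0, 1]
All metric components are constant, so every Christoffel symbol vanishes and R^i_{jkl} = 0.
Yes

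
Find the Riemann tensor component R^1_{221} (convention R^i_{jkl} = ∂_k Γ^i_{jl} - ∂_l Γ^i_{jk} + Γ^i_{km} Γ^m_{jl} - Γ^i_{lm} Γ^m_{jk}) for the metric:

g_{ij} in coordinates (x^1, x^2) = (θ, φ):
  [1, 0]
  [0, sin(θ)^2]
Non-zero Christoffel symbols (Γ^k_{ij} = Γ^k_{ji}):
Γ^θ_{φ φ} = -sin(2*θ)/2
Γ^φ_{θ φ} = 1/tan(θ)
R^θ_{φ φ θ} = ∂_φ Γ^θ_{φ θ} - ∂_θ Γ^θ_{φ φ} + Γ^θ_{φ m} Γ^m_{φ θ} - Γ^θ_{θ m} Γ^m_{φ φ}
  = (0) - (-cos(2*θ)) + (-cos(θ)^2) - (0) = -sin(θ)^2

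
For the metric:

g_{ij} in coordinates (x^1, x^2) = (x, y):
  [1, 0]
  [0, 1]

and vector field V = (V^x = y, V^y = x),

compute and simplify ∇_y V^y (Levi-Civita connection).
All Christoffel symbols are zero.
∇_y V^y = ∂_y V^y + Γ^y_{y j} V^j
  = (0) + (0)(y) + (0)(x)
  = 0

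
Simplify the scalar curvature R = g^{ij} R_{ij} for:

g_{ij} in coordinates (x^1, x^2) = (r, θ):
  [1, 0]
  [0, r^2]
Non-zero Christoffel symbols (Γ^k_{ij} = Γ^k_{ji}):
Γ^r_{θ θ} = -r
Γ^θ_{r θ} = 1/r
Ricci tensor (R_{ij} = R^k_{ikj}): R_{rr} = 0, R_{rθ} = 0, R_{θθ} = 0
Inverse metric: g^{rr} = 1, g^{θθ} = 1/r^2
R = g^{ij} R_{ij} = (1)(0) + (1/r^2)(0) = 0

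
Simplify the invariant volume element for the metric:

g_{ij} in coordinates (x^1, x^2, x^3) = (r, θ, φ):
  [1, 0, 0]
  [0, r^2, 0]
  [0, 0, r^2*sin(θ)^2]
det(g) = r^4*sin(θ)^2
√|det(g)| = r^2*sin(θ) (taking 0 < θ < π so that |sin(θ)| = sin(θ))
Volume element: dV = r^2*sin(θ) dr dθ dφ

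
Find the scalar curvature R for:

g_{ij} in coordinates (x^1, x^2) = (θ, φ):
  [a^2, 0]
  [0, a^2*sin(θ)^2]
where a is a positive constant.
Non-zero Christoffel symbols (Γ^k_{ij} = Γ^k_{ji}):
Γ^θ_{φ φ} = -sin(2*θ)/2
Γ^φ_{θ φ} = 1/tan(θ)
Ricci tensor (R_{ij} = R^k_{ikj}): R_{θθ} = 1, R_{θφ} = 0, R_{φφ} = sin(θ)^2
Inverse metric: g^{θθ} = 1/a^2, g^{φφ} = 1/(a^2*sin(θ)^2)
R = g^{ij} R_{ij} = (1/a^2)(1) + (1/(a^2*sin(θ)^2))(sin(θ)^2) = 2/a^2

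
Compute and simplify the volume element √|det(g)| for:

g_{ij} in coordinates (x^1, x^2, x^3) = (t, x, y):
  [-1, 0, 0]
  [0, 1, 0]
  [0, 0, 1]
det(g) = -1
√|det(g)| = 1
Volume element: dV = 1 dt dx dy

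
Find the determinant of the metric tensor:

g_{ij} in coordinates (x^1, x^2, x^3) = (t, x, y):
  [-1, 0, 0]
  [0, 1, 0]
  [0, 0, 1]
Diagonal metric: det(g) = g_{11}·g_{22}·g_{33}
= (-1)·(1)·(1)
det(g) = -1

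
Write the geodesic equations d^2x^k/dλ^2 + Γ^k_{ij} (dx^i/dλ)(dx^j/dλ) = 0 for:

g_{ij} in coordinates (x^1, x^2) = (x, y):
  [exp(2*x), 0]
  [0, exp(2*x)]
Geodesic equation: d^2x^k/dλ^2 + Γ^k_{ij} (dx^i/dλ)(dx^j/dλ) = 0.
Non-zero Christoffel symbols:
Γ^x_{x x} = 1
Γ^x_{y y} = -1
Γ^y_{x y} = 1
Substituting (the symmetric pair Γ^k_{ij}, Γ^k_{ji} combines into a factor 2):
d^2x/dλ^2 + (dx/dλ)^2 - (dy/dλ)^2 = 0
d^2y/dλ^2 + 2 (dx/dλ)(dy/dλ) = 0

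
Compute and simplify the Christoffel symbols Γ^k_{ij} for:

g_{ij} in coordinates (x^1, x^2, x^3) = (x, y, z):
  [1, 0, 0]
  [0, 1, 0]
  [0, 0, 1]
Using Γ^k_{ij} = (1/2) g^{km} (∂_i g_{mj} + ∂_j g_{mi} - ∂_m g_{ij}); the metric is diagonal, so only the m = k term contributes.
Every metric component is constant, so all ∂_m g_{ij} = 0 and every Christoffel symbol vanishes.
All Christoffel symbols are zero.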